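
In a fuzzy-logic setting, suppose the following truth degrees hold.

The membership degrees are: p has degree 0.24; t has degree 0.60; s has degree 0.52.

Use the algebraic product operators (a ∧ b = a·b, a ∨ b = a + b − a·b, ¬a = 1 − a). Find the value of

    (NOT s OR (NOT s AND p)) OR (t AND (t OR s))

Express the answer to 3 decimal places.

NOT s = 1 − 0.5200 = 0.4800
NOT s = 1 − 0.5200 = 0.4800
NOT s AND p = a·b on (0.4800, 0.2400) = 0.1152
NOT s OR (NOT s AND p) = a + b − a·b on (0.4800, 0.1152) = 0.5399
t OR s = a + b − a·b on (0.6000, 0.5200) = 0.8080
t AND (t OR s) = a·b on (0.6000, 0.8080) = 0.4848
(NOT s OR (NOT s AND p)) OR (t AND (t OR s)) = a + b − a·b on (0.5399, 0.4848) = 0.7630

0.763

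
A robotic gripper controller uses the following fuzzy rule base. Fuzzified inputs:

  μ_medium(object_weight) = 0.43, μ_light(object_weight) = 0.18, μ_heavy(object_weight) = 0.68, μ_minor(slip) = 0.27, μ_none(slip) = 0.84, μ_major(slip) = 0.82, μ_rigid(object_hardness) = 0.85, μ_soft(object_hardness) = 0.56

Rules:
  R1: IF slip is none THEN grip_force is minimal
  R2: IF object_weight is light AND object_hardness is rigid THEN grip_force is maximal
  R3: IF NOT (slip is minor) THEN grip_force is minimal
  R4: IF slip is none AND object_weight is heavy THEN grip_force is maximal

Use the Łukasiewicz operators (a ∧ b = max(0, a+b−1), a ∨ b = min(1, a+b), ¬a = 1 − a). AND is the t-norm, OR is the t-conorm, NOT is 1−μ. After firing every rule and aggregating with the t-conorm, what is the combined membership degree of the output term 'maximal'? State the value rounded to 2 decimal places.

0.55

R1: none=0.84 → w = 0.84
R2: light=0.18, rigid=0.85; AND[max(0, a+b−1)] → w = 0.03
R3: ¬minor=1−0.27=0.73 → w = 0.73
R4: none=0.84, heavy=0.68; AND[max(0, a+b−1)] → w = 0.52
Rules with consequent 'maximal': {R2, R4} → strengths 0.03, 0.52
Aggregate via t-conorm [min(1, a+b)]: 0.55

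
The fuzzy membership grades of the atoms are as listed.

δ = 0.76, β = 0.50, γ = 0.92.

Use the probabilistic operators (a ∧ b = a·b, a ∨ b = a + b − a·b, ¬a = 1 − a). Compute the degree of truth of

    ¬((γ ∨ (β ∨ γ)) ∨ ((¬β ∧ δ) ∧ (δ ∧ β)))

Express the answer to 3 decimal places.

β ∨ γ = a + b − a·b on (0.5000, 0.9200) = 0.9600
γ ∨ (β ∨ γ) = a + b − a·b on (0.9200, 0.9600) = 0.9968
¬β = 1 − 0.5000 = 0.5000
¬β ∧ δ = a·b on (0.5000, 0.7600) = 0.3800
δ ∧ β = a·b on (0.7600, 0.5000) = 0.3800
(¬β ∧ δ) ∧ (δ ∧ β) = a·b on (0.3800, 0.3800) = 0.1444
(γ ∨ (β ∨ γ)) ∨ ((¬β ∧ δ) ∧ (δ ∧ β)) = a + b − a·b on (0.9968, 0.1444) = 0.9973
¬((γ ∨ (β ∨ γ)) ∨ ((¬β ∧ δ) ∧ (δ ∧ β))) = 1 − 0.9973 = 0.0027

0.003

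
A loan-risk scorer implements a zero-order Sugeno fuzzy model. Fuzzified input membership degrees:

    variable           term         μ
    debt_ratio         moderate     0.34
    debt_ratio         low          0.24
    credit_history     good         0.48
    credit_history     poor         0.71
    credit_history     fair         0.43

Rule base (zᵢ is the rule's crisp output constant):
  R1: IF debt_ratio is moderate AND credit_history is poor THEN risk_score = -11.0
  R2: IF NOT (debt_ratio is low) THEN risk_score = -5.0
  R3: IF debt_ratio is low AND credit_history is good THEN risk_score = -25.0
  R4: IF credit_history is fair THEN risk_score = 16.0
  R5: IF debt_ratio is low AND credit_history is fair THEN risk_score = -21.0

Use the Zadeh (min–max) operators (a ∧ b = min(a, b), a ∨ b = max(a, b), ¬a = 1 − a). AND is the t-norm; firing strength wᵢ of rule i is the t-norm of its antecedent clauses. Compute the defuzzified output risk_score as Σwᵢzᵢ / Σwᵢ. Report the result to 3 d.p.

-5.821

R1 (z=-11.0): moderate=0.34, poor=0.71; AND[min(a, b)] → w = 0.34
R2 (z=-5.0): ¬low=1−0.24=0.76 → w = 0.76
R3 (z=-25.0): low=0.24, good=0.48; AND[min(a, b)] → w = 0.24
R4 (z=16.0): fair=0.43 → w = 0.43
R5 (z=-21.0): low=0.24, fair=0.43; AND[min(a, b)] → w = 0.24
Weighted average = (0.34·-11.0 + 0.76·-5.0 + 0.24·-25.0 + 0.43·16.0 + 0.24·-21.0) / (0.34 + 0.76 + 0.24 + 0.43 + 0.24)
  = -11.7000 / 2.0100 = -5.821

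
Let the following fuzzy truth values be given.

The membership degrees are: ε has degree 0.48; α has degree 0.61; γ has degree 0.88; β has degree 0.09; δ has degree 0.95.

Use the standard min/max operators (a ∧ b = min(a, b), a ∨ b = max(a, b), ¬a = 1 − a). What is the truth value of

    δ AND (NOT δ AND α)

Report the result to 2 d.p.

NOT δ = 1 − 0.95 = 0.05
NOT δ AND α = min(a, b) on (0.05, 0.61) = 0.05
δ AND (NOT δ AND α) = min(a, b) on (0.95, 0.05) = 0.05

0.05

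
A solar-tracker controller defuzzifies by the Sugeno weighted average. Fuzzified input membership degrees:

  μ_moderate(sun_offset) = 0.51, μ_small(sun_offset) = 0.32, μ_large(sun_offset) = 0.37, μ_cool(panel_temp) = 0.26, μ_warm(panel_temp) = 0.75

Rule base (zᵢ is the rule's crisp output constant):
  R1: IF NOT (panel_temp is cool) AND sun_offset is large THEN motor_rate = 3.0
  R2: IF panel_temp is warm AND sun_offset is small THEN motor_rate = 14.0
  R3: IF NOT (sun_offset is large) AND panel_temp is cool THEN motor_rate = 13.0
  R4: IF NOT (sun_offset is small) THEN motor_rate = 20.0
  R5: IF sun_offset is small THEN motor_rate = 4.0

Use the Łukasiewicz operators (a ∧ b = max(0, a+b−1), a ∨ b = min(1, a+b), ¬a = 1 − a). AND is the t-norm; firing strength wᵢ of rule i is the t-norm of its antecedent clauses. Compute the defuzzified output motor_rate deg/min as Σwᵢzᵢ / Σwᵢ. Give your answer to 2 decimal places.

13.72

R1 (z=3.0): ¬cool=1−0.26=0.74, large=0.37; AND[max(0, a+b−1)] → w = 0.11
R2 (z=14.0): warm=0.75, small=0.32; AND[max(0, a+b−1)] → w = 0.07
R3 (z=13.0): ¬large=1−0.37=0.63, cool=0.26; AND[max(0, a+b−1)] → w = 0.00
R4 (z=20.0): ¬small=1−0.32=0.68 → w = 0.68
R5 (z=4.0): small=0.32 → w = 0.32
Weighted average = (0.11·3.0 + 0.07·14.0 + 0.00·13.0 + 0.68·20.0 + 0.32·4.0) / (0.11 + 0.07 + 0.00 + 0.68 + 0.32)
  = 16.1900 / 1.1800 = 13.72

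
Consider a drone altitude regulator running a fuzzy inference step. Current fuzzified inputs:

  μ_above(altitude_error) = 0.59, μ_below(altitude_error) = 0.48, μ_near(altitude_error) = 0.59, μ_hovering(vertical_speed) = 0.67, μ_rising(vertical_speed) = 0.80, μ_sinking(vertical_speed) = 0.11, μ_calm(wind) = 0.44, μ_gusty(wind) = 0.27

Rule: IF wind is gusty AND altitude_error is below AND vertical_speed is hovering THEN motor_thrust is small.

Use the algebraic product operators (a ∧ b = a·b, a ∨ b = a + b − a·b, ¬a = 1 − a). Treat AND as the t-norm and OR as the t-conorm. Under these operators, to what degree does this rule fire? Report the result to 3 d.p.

firing strength: gusty=0.27, below=0.48, hovering=0.67; AND[a·b] → w = 0.0868

0.087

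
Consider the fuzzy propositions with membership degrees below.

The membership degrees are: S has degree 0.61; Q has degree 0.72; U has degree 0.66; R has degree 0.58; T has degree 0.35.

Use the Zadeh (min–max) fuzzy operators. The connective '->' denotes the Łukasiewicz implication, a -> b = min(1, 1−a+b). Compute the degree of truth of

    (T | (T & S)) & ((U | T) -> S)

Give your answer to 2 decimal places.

T & S = min(a, b) on (0.35, 0.61) = 0.35
T | (T & S) = max(a, b) on (0.35, 0.35) = 0.35
U | T = max(a, b) on (0.66, 0.35) = 0.66
(U | T) -> S  [Łukasiewicz: min(1, 1−a+b)] with a=0.66, b=0.61 → 0.95
(T | (T & S)) & ((U | T) -> S) = min(a, b) on (0.35, 0.95) = 0.35

0.35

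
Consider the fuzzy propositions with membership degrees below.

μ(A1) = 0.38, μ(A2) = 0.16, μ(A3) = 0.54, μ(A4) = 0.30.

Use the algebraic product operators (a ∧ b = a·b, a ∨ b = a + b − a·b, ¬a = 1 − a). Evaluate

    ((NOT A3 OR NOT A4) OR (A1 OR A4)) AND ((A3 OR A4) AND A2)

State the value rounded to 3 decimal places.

NOT A3 = 1 − 0.5400 = 0.4600
NOT A4 = 1 − 0.3000 = 0.7000
NOT A3 OR NOT A4 = a + b − a·b on (0.4600, 0.7000) = 0.8380
A1 OR A4 = a + b − a·b on (0.3800, 0.3000) = 0.5660
(NOT A3 OR NOT A4) OR (A1 OR A4) = a + b − a·b on (0.8380, 0.5660) = 0.9297
A3 OR A4 = a + b − a·b on (0.5400, 0.3000) = 0.6780
(A3 OR A4) AND A2 = a·b on (0.6780, 0.1600) = 0.1085
((NOT A3 OR NOT A4) OR (A1 OR A4)) AND ((A3 OR A4) AND A2) = a·b on (0.9297, 0.1085) = 0.1009

0.101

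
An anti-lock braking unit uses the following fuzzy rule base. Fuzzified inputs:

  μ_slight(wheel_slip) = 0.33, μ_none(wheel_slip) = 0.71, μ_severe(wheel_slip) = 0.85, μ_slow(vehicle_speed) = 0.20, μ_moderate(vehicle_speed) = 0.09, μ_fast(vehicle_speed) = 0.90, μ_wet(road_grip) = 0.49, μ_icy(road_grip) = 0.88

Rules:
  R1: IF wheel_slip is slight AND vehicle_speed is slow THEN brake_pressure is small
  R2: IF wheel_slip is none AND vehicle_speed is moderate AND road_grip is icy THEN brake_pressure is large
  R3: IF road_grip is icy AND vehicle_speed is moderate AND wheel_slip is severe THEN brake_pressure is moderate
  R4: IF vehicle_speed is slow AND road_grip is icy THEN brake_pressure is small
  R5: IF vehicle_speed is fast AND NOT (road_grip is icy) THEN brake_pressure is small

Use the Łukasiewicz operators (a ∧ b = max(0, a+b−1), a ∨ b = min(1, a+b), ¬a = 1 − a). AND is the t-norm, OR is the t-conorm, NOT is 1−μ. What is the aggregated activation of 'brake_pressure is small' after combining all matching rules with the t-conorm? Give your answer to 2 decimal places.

0.10

R1: slight=0.33, slow=0.20; AND[max(0, a+b−1)] → w = 0.00
R2: none=0.71, moderate=0.09, icy=0.88; AND[max(0, a+b−1)] → w = 0.00
R3: icy=0.88, moderate=0.09, severe=0.85; AND[max(0, a+b−1)] → w = 0.00
R4: slow=0.20, icy=0.88; AND[max(0, a+b−1)] → w = 0.08
R5: fast=0.90, ¬icy=1−0.88=0.12; AND[max(0, a+b−1)] → w = 0.02
Rules with consequent 'small': {R1, R4, R5} → strengths 0.00, 0.08, 0.02
Aggregate via t-conorm [min(1, a+b)]: 0.10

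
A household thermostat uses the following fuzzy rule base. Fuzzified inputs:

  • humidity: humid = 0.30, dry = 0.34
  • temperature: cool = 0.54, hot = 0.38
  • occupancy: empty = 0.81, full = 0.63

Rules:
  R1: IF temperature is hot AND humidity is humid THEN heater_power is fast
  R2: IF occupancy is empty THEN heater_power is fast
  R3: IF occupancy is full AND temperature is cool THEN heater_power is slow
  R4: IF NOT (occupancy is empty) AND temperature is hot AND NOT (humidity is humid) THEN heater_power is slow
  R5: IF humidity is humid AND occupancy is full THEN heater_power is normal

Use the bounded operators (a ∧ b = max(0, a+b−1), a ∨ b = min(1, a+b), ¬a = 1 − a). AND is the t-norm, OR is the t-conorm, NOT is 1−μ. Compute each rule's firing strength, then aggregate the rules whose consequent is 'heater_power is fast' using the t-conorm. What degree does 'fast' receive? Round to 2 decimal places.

R1: hot=0.38, humid=0.30; AND[max(0, a+b−1)] → w = 0.00
R2: empty=0.81 → w = 0.81
R3: full=0.63, cool=0.54; AND[max(0, a+b−1)] → w = 0.17
R4: ¬empty=1−0.81=0.19, hot=0.38, ¬humid=1−0.30=0.70; AND[max(0, a+b−1)] → w = 0.00
R5: humid=0.30, full=0.63; AND[max(0, a+b−1)] → w = 0.00
Rules with consequent 'fast': {R1, R2} → strengths 0.00, 0.81
Aggregate via t-conorm [min(1, a+b)]: 0.81

0.81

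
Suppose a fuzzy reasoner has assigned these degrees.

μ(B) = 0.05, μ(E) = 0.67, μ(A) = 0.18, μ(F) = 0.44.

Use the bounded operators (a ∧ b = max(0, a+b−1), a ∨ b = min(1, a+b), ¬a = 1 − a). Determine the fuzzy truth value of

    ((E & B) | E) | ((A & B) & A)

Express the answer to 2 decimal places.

E & B = max(0, a+b−1) on (0.67, 0.05) = 0.00
(E & B) | E = min(1, a+b) on (0.00, 0.67) = 0.67
A & B = max(0, a+b−1) on (0.18, 0.05) = 0.00
(A & B) & A = max(0, a+b−1) on (0.00, 0.18) = 0.00
((E & B) | E) | ((A & B) & A) = min(1, a+b) on (0.67, 0.00) = 0.67

0.67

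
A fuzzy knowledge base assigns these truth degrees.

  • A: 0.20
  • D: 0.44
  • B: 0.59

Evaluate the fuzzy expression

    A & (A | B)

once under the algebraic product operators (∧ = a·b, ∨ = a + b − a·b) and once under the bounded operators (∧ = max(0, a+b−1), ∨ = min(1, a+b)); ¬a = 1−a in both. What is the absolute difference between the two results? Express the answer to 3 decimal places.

0.134

Under algebraic product:
  A | B = a + b − a·b on (0.2000, 0.5900) = 0.6720
  A & (A | B) = a·b on (0.2000, 0.6720) = 0.1344
  → value = 0.1344
Under bounded:
  A | B = min(1, a+b) on (0.20, 0.59) = 0.79
  A & (A | B) = max(0, a+b−1) on (0.20, 0.79) = 0.00
  → value = 0.0000
|0.1344 − 0.0000| = 0.134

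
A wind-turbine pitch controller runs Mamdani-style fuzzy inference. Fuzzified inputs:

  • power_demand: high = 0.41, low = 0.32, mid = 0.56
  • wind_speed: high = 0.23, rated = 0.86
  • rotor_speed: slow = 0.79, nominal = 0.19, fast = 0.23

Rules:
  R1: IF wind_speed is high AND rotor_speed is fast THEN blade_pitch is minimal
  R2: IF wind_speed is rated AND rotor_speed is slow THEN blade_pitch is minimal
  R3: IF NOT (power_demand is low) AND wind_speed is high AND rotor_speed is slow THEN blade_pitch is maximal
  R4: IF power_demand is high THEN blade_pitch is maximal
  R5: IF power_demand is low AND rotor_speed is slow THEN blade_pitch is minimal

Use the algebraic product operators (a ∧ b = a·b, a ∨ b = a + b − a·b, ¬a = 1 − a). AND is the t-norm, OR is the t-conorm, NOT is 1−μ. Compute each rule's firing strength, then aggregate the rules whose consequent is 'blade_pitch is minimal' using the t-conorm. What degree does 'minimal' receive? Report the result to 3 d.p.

0.773

R1: high=0.23, fast=0.23; AND[a·b] → w = 0.0529
R2: rated=0.86, slow=0.79; AND[a·b] → w = 0.6794
R3: ¬low=1−0.32=0.68, high=0.23, slow=0.79; AND[a·b] → w = 0.1236
R4: high=0.41 → w = 0.4100
R5: low=0.32, slow=0.79; AND[a·b] → w = 0.2528
Rules with consequent 'minimal': {R1, R2, R5} → strengths 0.0529, 0.6794, 0.2528
Aggregate via t-conorm [a + b − a·b]: 0.7731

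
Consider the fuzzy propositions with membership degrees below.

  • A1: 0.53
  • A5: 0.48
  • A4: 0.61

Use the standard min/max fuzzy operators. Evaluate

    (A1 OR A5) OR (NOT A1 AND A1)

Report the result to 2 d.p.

0.53

A1 OR A5 = max(a, b) on (0.53, 0.48) = 0.53
NOT A1 = 1 − 0.53 = 0.47
NOT A1 AND A1 = min(a, b) on (0.47, 0.53) = 0.47
(A1 OR A5) OR (NOT A1 AND A1) = max(a, b) on (0.53, 0.47) = 0.53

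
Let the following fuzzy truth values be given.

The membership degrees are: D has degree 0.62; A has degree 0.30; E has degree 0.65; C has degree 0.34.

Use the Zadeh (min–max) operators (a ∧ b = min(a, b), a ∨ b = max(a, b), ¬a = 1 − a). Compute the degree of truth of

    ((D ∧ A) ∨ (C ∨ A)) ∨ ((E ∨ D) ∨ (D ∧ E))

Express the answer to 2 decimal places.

D ∧ A = min(a, b) on (0.62, 0.30) = 0.30
C ∨ A = max(a, b) on (0.34, 0.30) = 0.34
(D ∧ A) ∨ (C ∨ A) = max(a, b) on (0.30, 0.34) = 0.34
E ∨ D = max(a, b) on (0.65, 0.62) = 0.65
D ∧ E = min(a, b) on (0.62, 0.65) = 0.62
(E ∨ D) ∨ (D ∧ E) = max(a, b) on (0.65, 0.62) = 0.65
((D ∧ A) ∨ (C ∨ A)) ∨ ((E ∨ D) ∨ (D ∧ E)) = max(a, b) on (0.34, 0.65) = 0.65

0.65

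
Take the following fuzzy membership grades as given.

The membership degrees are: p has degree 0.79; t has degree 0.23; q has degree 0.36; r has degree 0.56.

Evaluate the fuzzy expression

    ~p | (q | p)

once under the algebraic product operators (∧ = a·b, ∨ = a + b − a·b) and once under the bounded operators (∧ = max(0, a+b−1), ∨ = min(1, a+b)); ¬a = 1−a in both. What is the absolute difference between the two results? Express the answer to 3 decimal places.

Under algebraic product:
  ~p = 1 − 0.7900 = 0.2100
  q | p = a + b − a·b on (0.3600, 0.7900) = 0.8656
  ~p | (q | p) = a + b − a·b on (0.2100, 0.8656) = 0.8938
  → value = 0.8938
Under bounded:
  ~p = 1 − 0.79 = 0.21
  q | p = min(1, a+b) on (0.36, 0.79) = 1.00
  ~p | (q | p) = min(1, a+b) on (0.21, 1.00) = 1.00
  → value = 1.0000
|0.8938 − 1.0000| = 0.106

0.106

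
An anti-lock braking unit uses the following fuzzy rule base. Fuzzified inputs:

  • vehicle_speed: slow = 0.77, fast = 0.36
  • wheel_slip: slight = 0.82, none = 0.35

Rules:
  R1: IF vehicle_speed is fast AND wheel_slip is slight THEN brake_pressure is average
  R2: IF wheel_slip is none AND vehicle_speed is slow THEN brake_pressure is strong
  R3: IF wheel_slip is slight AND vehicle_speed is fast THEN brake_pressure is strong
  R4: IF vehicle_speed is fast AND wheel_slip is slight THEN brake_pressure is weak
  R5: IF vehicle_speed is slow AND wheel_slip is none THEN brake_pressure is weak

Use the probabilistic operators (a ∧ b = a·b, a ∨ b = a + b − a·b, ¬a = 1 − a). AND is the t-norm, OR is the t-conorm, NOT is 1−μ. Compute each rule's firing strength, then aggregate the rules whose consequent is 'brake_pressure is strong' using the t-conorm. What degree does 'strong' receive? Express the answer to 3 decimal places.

R1: fast=0.36, slight=0.82; AND[a·b] → w = 0.2952
R2: none=0.35, slow=0.77; AND[a·b] → w = 0.2695
R3: slight=0.82, fast=0.36; AND[a·b] → w = 0.2952
R4: fast=0.36, slight=0.82; AND[a·b] → w = 0.2952
R5: slow=0.77, none=0.35; AND[a·b] → w = 0.2695
Rules with consequent 'strong': {R2, R3} → strengths 0.2695, 0.2952
Aggregate via t-conorm [a + b − a·b]: 0.4851

0.485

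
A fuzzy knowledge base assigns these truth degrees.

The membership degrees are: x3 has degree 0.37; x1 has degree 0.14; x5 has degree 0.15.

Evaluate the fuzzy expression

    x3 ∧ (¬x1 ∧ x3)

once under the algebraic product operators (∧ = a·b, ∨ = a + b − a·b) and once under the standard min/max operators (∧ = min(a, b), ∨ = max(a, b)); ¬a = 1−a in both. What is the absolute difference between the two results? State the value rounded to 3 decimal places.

Under algebraic product:
  ¬x1 = 1 − 0.1400 = 0.8600
  ¬x1 ∧ x3 = a·b on (0.8600, 0.3700) = 0.3182
  x3 ∧ (¬x1 ∧ x3) = a·b on (0.3700, 0.3182) = 0.1177
  → value = 0.1177
Under standard min/max:
  ¬x1 = 1 − 0.14 = 0.86
  ¬x1 ∧ x3 = min(a, b) on (0.86, 0.37) = 0.37
  x3 ∧ (¬x1 ∧ x3) = min(a, b) on (0.37, 0.37) = 0.37
  → value = 0.3700
|0.1177 − 0.3700| = 0.252

0.252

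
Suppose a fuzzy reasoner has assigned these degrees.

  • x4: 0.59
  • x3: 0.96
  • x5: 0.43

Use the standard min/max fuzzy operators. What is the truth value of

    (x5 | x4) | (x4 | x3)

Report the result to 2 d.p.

0.96

x5 | x4 = max(a, b) on (0.43, 0.59) = 0.59
x4 | x3 = max(a, b) on (0.59, 0.96) = 0.96
(x5 | x4) | (x4 | x3) = max(a, b) on (0.59, 0.96) = 0.96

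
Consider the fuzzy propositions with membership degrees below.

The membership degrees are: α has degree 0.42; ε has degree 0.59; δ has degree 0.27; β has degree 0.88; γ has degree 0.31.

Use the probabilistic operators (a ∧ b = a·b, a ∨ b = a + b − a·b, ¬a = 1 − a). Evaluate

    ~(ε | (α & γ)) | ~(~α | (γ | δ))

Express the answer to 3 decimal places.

0.493

α & γ = a·b on (0.4200, 0.3100) = 0.1302
ε | (α & γ) = a + b − a·b on (0.5900, 0.1302) = 0.6434
~(ε | (α & γ)) = 1 − 0.6434 = 0.3566
~α = 1 − 0.4200 = 0.5800
γ | δ = a + b − a·b on (0.3100, 0.2700) = 0.4963
~α | (γ | δ) = a + b − a·b on (0.5800, 0.4963) = 0.7884
~(~α | (γ | δ)) = 1 − 0.7884 = 0.2116
~(ε | (α & γ)) | ~(~α | (γ | δ)) = a + b − a·b on (0.3566, 0.2116) = 0.4927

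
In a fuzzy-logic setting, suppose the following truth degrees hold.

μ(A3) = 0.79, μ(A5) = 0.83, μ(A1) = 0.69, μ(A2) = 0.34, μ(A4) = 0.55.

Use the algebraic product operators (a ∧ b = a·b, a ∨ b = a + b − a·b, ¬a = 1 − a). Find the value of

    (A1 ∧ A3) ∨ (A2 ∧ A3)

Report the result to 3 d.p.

A1 ∧ A3 = a·b on (0.6900, 0.7900) = 0.5451
A2 ∧ A3 = a·b on (0.3400, 0.7900) = 0.2686
(A1 ∧ A3) ∨ (A2 ∧ A3) = a + b − a·b on (0.5451, 0.2686) = 0.6673

0.667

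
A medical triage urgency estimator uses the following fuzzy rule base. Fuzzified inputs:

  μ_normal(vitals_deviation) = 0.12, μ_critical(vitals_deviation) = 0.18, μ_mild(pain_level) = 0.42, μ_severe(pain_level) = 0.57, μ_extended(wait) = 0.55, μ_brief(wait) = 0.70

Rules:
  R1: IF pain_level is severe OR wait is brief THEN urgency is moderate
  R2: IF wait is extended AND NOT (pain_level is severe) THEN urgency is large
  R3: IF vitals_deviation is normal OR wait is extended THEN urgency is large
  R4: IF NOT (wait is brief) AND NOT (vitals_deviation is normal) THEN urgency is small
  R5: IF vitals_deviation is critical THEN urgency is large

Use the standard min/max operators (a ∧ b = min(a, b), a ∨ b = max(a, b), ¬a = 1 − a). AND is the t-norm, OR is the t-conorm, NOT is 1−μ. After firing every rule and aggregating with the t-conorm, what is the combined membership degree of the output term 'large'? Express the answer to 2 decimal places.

R1: severe=0.57, brief=0.70; OR[max(a, b)] → w = 0.70
R2: extended=0.55, ¬severe=1−0.57=0.43; AND[min(a, b)] → w = 0.43
R3: normal=0.12, extended=0.55; OR[max(a, b)] → w = 0.55
R4: ¬brief=1−0.70=0.30, ¬normal=1−0.12=0.88; AND[min(a, b)] → w = 0.30
R5: critical=0.18 → w = 0.18
Rules with consequent 'large': {R2, R3, R5} → strengths 0.43, 0.55, 0.18
Aggregate via t-conorm [max(a, b)]: 0.55

0.55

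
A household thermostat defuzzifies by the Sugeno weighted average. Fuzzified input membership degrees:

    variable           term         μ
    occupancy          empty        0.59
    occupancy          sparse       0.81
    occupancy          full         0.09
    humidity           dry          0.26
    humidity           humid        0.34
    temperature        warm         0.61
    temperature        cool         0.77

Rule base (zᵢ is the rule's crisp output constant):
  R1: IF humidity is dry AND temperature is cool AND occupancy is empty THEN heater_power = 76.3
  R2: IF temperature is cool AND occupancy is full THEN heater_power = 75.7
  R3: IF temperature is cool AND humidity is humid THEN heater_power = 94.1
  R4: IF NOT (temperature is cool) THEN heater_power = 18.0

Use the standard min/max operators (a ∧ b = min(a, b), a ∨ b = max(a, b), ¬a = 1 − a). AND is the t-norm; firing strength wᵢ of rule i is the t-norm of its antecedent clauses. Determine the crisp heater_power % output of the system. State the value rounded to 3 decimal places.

R1 (z=76.3): dry=0.26, cool=0.77, empty=0.59; AND[min(a, b)] → w = 0.26
R2 (z=75.7): cool=0.77, full=0.09; AND[min(a, b)] → w = 0.09
R3 (z=94.1): cool=0.77, humid=0.34; AND[min(a, b)] → w = 0.34
R4 (z=18.0): ¬cool=1−0.77=0.23 → w = 0.23
Weighted average = (0.26·76.3 + 0.09·75.7 + 0.34·94.1 + 0.23·18.0) / (0.26 + 0.09 + 0.34 + 0.23)
  = 62.7850 / 0.9200 = 68.245

68.245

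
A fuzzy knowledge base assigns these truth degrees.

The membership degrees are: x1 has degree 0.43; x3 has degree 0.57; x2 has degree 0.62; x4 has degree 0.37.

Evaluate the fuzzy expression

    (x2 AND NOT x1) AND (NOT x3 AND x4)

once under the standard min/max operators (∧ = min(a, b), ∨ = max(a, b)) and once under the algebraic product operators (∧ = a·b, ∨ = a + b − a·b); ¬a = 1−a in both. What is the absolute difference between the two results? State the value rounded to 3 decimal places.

0.314

Under standard min/max:
  NOT x1 = 1 − 0.43 = 0.57
  x2 AND NOT x1 = min(a, b) on (0.62, 0.57) = 0.57
  NOT x3 = 1 − 0.57 = 0.43
  NOT x3 AND x4 = min(a, b) on (0.43, 0.37) = 0.37
  (x2 AND NOT x1) AND (NOT x3 AND x4) = min(a, b) on (0.57, 0.37) = 0.37
  → value = 0.3700
Under algebraic product:
  NOT x1 = 1 − 0.4300 = 0.5700
  x2 AND NOT x1 = a·b on (0.6200, 0.5700) = 0.3534
  NOT x3 = 1 − 0.5700 = 0.4300
  NOT x3 AND x4 = a·b on (0.4300, 0.3700) = 0.1591
  (x2 AND NOT x1) AND (NOT x3 AND x4) = a·b on (0.3534, 0.1591) = 0.0562
  → value = 0.0562
|0.3700 − 0.0562| = 0.314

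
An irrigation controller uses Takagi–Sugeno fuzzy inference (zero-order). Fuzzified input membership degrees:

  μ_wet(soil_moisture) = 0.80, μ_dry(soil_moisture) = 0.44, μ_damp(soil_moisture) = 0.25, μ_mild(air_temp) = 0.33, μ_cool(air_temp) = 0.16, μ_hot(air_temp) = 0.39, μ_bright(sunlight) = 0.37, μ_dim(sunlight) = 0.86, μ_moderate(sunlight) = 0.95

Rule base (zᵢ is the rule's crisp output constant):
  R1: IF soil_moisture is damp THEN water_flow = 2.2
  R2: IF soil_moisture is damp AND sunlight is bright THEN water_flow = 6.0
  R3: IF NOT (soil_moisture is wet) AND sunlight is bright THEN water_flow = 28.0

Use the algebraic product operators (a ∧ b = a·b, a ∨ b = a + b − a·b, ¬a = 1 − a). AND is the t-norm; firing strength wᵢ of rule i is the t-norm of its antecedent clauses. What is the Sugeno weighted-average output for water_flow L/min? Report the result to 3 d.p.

7.628

R1 (z=2.2): damp=0.25 → w = 0.2500
R2 (z=6.0): damp=0.25, bright=0.37; AND[a·b] → w = 0.0925
R3 (z=28.0): ¬wet=1−0.80=0.20, bright=0.37; AND[a·b] → w = 0.0740
Weighted average = (0.2500·2.2 + 0.0925·6.0 + 0.0740·28.0) / (0.2500 + 0.0925 + 0.0740)
  = 3.1770 / 0.4165 = 7.628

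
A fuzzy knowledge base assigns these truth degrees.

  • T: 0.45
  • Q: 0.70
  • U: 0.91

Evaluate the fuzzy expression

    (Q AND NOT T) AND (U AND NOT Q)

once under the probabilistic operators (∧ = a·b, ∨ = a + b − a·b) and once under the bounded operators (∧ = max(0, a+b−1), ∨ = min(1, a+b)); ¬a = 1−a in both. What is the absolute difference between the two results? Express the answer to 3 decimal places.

0.105

Under probabilistic:
  NOT T = 1 − 0.4500 = 0.5500
  Q AND NOT T = a·b on (0.7000, 0.5500) = 0.3850
  NOT Q = 1 − 0.7000 = 0.3000
  U AND NOT Q = a·b on (0.9100, 0.3000) = 0.2730
  (Q AND NOT T) AND (U AND NOT Q) = a·b on (0.3850, 0.2730) = 0.1051
  → value = 0.1051
Under bounded:
  NOT T = 1 − 0.45 = 0.55
  Q AND NOT T = max(0, a+b−1) on (0.70, 0.55) = 0.25
  NOT Q = 1 − 0.70 = 0.30
  U AND NOT Q = max(0, a+b−1) on (0.91, 0.30) = 0.21
  (Q AND NOT T) AND (U AND NOT Q) = max(0, a+b−1) on (0.25, 0.21) = 0.00
  → value = 0.0000
|0.1051 − 0.0000| = 0.105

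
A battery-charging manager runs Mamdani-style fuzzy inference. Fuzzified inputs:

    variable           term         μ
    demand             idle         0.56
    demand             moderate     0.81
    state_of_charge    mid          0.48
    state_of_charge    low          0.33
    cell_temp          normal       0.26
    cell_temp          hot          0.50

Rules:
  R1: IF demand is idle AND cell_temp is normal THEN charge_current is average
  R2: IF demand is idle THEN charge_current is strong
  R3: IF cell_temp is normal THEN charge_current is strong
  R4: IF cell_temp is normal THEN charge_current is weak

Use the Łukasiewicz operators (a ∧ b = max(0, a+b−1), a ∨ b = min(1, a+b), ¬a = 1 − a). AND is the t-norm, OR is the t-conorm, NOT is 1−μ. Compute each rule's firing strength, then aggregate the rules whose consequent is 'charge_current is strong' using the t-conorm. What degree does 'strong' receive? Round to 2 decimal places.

R1: idle=0.56, normal=0.26; AND[max(0, a+b−1)] → w = 0.00
R2: idle=0.56 → w = 0.56
R3: normal=0.26 → w = 0.26
R4: normal=0.26 → w = 0.26
Rules with consequent 'strong': {R2, R3} → strengths 0.56, 0.26
Aggregate via t-conorm [min(1, a+b)]: 0.82

0.82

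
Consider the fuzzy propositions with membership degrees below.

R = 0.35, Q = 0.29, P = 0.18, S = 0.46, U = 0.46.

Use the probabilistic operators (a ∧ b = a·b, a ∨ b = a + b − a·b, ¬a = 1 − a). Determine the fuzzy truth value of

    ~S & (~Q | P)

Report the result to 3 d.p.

~S = 1 − 0.4600 = 0.5400
~Q = 1 − 0.2900 = 0.7100
~Q | P = a + b − a·b on (0.7100, 0.1800) = 0.7622
~S & (~Q | P) = a·b on (0.5400, 0.7622) = 0.4116

0.412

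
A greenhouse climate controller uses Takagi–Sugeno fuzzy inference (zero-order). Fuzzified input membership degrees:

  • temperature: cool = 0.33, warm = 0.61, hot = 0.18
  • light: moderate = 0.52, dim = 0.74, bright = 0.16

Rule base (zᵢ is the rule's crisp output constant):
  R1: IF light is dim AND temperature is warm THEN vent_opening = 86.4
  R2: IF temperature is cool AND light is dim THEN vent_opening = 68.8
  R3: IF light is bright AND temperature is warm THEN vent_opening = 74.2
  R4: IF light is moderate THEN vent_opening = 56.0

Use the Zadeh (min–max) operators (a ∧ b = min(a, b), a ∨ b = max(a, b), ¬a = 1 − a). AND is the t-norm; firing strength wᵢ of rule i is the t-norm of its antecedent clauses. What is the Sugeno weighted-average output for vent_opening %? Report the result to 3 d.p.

R1 (z=86.4): dim=0.74, warm=0.61; AND[min(a, b)] → w = 0.61
R2 (z=68.8): cool=0.33, dim=0.74; AND[min(a, b)] → w = 0.33
R3 (z=74.2): bright=0.16, warm=0.61; AND[min(a, b)] → w = 0.16
R4 (z=56.0): moderate=0.52 → w = 0.52
Weighted average = (0.61·86.4 + 0.33·68.8 + 0.16·74.2 + 0.52·56.0) / (0.61 + 0.33 + 0.16 + 0.52)
  = 116.4000 / 1.6200 = 71.852

71.852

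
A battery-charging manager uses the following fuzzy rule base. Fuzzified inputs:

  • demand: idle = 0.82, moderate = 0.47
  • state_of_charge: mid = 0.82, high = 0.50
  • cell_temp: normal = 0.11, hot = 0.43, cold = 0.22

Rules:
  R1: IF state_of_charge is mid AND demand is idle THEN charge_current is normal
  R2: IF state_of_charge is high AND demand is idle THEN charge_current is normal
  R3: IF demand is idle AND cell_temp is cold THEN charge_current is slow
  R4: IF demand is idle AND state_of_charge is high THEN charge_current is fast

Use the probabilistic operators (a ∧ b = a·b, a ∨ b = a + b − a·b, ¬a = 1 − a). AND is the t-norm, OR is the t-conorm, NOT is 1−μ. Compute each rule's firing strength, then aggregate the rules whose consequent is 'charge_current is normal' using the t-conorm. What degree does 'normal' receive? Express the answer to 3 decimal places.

R1: mid=0.82, idle=0.82; AND[a·b] → w = 0.6724
R2: high=0.50, idle=0.82; AND[a·b] → w = 0.4100
R3: idle=0.82, cold=0.22; AND[a·b] → w = 0.1804
R4: idle=0.82, high=0.50; AND[a·b] → w = 0.4100
Rules with consequent 'normal': {R1, R2} → strengths 0.6724, 0.4100
Aggregate via t-conorm [a + b − a·b]: 0.8067

0.807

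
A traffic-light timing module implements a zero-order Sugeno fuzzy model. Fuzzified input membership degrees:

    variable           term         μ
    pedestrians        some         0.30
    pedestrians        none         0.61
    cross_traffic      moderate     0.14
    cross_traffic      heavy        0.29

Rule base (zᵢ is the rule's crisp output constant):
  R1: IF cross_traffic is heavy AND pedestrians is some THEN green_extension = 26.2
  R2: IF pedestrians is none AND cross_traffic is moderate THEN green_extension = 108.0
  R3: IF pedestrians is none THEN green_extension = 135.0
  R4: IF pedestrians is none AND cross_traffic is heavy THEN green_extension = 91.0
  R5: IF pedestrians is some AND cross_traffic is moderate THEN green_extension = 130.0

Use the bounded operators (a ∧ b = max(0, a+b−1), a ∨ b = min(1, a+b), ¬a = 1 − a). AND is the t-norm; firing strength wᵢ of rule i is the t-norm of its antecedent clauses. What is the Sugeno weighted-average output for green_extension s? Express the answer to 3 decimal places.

135.000

R1 (z=26.2): heavy=0.29, some=0.30; AND[max(0, a+b−1)] → w = 0.00
R2 (z=108.0): none=0.61, moderate=0.14; AND[max(0, a+b−1)] → w = 0.00
R3 (z=135.0): none=0.61 → w = 0.61
R4 (z=91.0): none=0.61, heavy=0.29; AND[max(0, a+b−1)] → w = 0.00
R5 (z=130.0): some=0.30, moderate=0.14; AND[max(0, a+b−1)] → w = 0.00
Weighted average = (0.00·26.2 + 0.00·108.0 + 0.61·135.0 + 0.00·91.0 + 0.00·130.0) / (0.00 + 0.00 + 0.61 + 0.00 + 0.00)
  = 82.3500 / 0.6100 = 135.000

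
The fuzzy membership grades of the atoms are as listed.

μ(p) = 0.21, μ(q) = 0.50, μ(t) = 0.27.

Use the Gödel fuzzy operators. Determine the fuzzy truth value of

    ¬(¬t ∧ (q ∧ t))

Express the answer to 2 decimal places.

¬t = 1 − 0.27 = 0.73
q ∧ t = min(a, b) on (0.50, 0.27) = 0.27
¬t ∧ (q ∧ t) = min(a, b) on (0.73, 0.27) = 0.27
¬(¬t ∧ (q ∧ t)) = 1 − 0.27 = 0.73

0.73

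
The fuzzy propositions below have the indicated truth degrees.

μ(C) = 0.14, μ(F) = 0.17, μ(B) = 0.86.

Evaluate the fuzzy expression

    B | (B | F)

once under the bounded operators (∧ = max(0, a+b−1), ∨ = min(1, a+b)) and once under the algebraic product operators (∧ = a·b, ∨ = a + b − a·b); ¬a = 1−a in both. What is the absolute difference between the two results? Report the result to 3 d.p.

0.016

Under bounded:
  B | F = min(1, a+b) on (0.86, 0.17) = 1.00
  B | (B | F) = min(1, a+b) on (0.86, 1.00) = 1.00
  → value = 1.0000
Under algebraic product:
  B | F = a + b − a·b on (0.8600, 0.1700) = 0.8838
  B | (B | F) = a + b − a·b on (0.8600, 0.8838) = 0.9837
  → value = 0.9837
|1.0000 − 0.9837| = 0.016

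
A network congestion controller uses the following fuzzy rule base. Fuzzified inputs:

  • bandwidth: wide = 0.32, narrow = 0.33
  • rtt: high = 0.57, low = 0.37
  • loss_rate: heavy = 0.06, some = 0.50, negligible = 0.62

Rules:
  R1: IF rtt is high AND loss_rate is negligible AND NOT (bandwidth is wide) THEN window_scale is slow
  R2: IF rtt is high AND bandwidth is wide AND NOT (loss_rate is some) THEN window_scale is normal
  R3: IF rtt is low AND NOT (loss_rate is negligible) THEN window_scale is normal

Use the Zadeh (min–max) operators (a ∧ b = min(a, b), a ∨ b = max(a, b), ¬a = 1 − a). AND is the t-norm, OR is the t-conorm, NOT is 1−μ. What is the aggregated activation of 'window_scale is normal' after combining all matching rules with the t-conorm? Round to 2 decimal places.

R1: high=0.57, negligible=0.62, ¬wide=1−0.32=0.68; AND[min(a, b)] → w = 0.57
R2: high=0.57, wide=0.32, ¬some=1−0.50=0.50; AND[min(a, b)] → w = 0.32
R3: low=0.37, ¬negligible=1−0.62=0.38; AND[min(a, b)] → w = 0.37
Rules with consequent 'normal': {R2, R3} → strengths 0.32, 0.37
Aggregate via t-conorm [max(a, b)]: 0.37

0.37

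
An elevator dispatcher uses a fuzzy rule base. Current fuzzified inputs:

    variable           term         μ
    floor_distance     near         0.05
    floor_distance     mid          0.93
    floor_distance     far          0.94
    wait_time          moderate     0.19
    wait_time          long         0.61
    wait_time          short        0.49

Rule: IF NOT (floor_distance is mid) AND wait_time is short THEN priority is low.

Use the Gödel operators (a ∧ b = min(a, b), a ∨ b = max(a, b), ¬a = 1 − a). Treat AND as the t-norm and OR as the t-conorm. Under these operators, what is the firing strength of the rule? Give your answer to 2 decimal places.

firing strength: ¬mid=1−0.93=0.07, short=0.49; AND[min(a, b)] → w = 0.07

0.07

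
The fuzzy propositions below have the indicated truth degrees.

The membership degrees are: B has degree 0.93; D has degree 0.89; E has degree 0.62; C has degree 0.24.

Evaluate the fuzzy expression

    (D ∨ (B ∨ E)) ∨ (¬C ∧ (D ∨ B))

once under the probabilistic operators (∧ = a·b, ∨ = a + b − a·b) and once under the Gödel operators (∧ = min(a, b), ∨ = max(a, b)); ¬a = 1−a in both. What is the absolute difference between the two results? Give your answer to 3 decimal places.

Under probabilistic:
  B ∨ E = a + b − a·b on (0.9300, 0.6200) = 0.9734
  D ∨ (B ∨ E) = a + b − a·b on (0.8900, 0.9734) = 0.9971
  ¬C = 1 − 0.2400 = 0.7600
  D ∨ B = a + b − a·b on (0.8900, 0.9300) = 0.9923
  ¬C ∧ (D ∨ B) = a·b on (0.7600, 0.9923) = 0.7541
  (D ∨ (B ∨ E)) ∨ (¬C ∧ (D ∨ B)) = a + b − a·b on (0.9971, 0.7541) = 0.9993
  → value = 0.9993
Under Gödel:
  B ∨ E = max(a, b) on (0.93, 0.62) = 0.93
  D ∨ (B ∨ E) = max(a, b) on (0.89, 0.93) = 0.93
  ¬C = 1 − 0.24 = 0.76
  D ∨ B = max(a, b) on (0.89, 0.93) = 0.93
  ¬C ∧ (D ∨ B) = min(a, b) on (0.76, 0.93) = 0.76
  (D ∨ (B ∨ E)) ∨ (¬C ∧ (D ∨ B)) = max(a, b) on (0.93, 0.76) = 0.93
  → value = 0.9300
|0.9993 − 0.9300| = 0.069

0.069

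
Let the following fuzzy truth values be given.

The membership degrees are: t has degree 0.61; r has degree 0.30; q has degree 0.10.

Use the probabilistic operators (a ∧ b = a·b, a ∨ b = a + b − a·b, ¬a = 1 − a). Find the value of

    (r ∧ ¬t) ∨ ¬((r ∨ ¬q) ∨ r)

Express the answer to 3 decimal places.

¬t = 1 − 0.6100 = 0.3900
r ∧ ¬t = a·b on (0.3000, 0.3900) = 0.1170
¬q = 1 − 0.1000 = 0.9000
r ∨ ¬q = a + b − a·b on (0.3000, 0.9000) = 0.9300
(r ∨ ¬q) ∨ r = a + b − a·b on (0.9300, 0.3000) = 0.9510
¬((r ∨ ¬q) ∨ r) = 1 − 0.9510 = 0.0490
(r ∧ ¬t) ∨ ¬((r ∨ ¬q) ∨ r) = a + b − a·b on (0.1170, 0.0490) = 0.1603

0.160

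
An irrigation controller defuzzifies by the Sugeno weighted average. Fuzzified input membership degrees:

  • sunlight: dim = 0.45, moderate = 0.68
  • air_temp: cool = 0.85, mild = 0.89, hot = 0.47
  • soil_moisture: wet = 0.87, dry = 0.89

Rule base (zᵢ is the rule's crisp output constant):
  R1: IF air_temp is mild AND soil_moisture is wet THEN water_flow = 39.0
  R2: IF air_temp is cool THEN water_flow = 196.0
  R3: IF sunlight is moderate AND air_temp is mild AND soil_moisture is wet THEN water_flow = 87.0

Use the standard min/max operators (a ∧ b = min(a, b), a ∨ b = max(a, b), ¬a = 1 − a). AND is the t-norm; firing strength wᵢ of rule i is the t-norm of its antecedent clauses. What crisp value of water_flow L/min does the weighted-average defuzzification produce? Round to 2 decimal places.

108.20

R1 (z=39.0): mild=0.89, wet=0.87; AND[min(a, b)] → w = 0.87
R2 (z=196.0): cool=0.85 → w = 0.85
R3 (z=87.0): moderate=0.68, mild=0.89, wet=0.87; AND[min(a, b)] → w = 0.68
Weighted average = (0.87·39.0 + 0.85·196.0 + 0.68·87.0) / (0.87 + 0.85 + 0.68)
  = 259.6900 / 2.4000 = 108.20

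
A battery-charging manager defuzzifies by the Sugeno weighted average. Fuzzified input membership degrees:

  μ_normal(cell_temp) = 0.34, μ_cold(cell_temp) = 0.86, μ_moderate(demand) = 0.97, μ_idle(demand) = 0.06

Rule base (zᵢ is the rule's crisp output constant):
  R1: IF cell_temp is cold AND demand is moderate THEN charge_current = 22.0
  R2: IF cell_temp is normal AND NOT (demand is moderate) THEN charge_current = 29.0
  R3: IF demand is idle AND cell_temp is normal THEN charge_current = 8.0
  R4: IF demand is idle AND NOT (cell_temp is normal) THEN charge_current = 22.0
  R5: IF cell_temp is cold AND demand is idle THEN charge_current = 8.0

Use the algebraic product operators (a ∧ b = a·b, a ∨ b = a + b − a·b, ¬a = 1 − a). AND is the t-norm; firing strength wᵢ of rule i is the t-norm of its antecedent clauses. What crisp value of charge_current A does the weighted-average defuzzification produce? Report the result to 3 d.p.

R1 (z=22.0): cold=0.86, moderate=0.97; AND[a·b] → w = 0.8342
R2 (z=29.0): normal=0.34, ¬moderate=1−0.97=0.03; AND[a·b] → w = 0.0102
R3 (z=8.0): idle=0.06, normal=0.34; AND[a·b] → w = 0.0204
R4 (z=22.0): idle=0.06, ¬normal=1−0.34=0.66; AND[a·b] → w = 0.0396
R5 (z=8.0): cold=0.86, idle=0.06; AND[a·b] → w = 0.0516
Weighted average = (0.8342·22.0 + 0.0102·29.0 + 0.0204·8.0 + 0.0396·22.0 + 0.0516·8.0) / (0.8342 + 0.0102 + 0.0204 + 0.0396 + 0.0516)
  = 20.0954 / 0.9560 = 21.020

21.020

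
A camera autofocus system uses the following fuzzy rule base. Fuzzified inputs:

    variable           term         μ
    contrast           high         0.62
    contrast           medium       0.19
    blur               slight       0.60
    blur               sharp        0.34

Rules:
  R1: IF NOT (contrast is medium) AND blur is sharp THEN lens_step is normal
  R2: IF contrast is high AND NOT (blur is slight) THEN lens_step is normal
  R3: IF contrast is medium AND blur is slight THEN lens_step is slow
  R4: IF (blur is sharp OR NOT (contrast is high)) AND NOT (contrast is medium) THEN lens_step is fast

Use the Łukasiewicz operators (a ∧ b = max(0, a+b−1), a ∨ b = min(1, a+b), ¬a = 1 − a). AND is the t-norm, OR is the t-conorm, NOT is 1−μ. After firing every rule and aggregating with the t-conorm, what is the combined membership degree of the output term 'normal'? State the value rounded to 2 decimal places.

R1: ¬medium=1−0.19=0.81, sharp=0.34; AND[max(0, a+b−1)] → w = 0.15
R2: high=0.62, ¬slight=1−0.60=0.40; AND[max(0, a+b−1)] → w = 0.02
R3: medium=0.19, slight=0.60; AND[max(0, a+b−1)] → w = 0.00
R4: (sharp=0.34 OR ¬high=1−0.62=0.38) = 0.72; AND[max(0, a+b−1)] with ¬medium=1−0.19=0.81 → w = 0.53
Rules with consequent 'normal': {R1, R2} → strengths 0.15, 0.02
Aggregate via t-conorm [min(1, a+b)]: 0.17

0.17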